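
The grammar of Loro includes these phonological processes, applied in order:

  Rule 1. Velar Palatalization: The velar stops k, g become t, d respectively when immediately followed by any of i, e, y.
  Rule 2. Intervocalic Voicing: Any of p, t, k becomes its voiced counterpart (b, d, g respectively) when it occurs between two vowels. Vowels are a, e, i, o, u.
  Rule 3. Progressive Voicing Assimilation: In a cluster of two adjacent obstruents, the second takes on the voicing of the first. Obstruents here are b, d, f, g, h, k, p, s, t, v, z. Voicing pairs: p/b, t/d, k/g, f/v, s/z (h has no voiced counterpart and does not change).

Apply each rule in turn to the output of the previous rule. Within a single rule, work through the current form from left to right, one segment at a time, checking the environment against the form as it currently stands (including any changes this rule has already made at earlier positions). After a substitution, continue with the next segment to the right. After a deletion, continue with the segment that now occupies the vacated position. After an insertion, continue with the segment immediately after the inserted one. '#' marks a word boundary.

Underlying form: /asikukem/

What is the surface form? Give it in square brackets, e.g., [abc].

[asigudem]

Rule 1 Velar Palatalization: [asikukem] → [asikutem]
Rule 2 Intervocalic Voicing: [asikutem] → [asigudem]
Rule 3 Progressive Voicing Assimilation: no change — [asigudem]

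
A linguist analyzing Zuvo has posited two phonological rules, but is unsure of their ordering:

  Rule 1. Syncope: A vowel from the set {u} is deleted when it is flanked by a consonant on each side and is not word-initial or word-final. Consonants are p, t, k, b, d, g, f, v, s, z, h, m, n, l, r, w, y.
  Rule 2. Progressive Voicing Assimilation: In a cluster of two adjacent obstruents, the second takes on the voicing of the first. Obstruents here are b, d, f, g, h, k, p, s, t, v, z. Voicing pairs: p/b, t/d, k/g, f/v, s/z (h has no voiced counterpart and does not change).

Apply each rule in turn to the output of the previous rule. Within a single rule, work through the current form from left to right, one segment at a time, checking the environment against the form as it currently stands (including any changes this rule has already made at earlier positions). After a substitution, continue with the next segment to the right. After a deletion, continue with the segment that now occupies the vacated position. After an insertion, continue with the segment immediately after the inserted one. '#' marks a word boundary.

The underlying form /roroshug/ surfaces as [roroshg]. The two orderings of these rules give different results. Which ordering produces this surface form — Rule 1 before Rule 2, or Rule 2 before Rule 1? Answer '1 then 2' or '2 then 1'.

2 then 1

Order 1 then 2:
  1 Syncope: [roroshug] → [roroshg]
  2 Progressive Voicing Assimilation: [roroshg] → [roroshk]
  result: [roroshk]
Order 2 then 1:
  2 Progressive Voicing Assimilation: no change — [roroshug]
  1 Syncope: [roroshug] → [roroshg]
  result: [roroshg]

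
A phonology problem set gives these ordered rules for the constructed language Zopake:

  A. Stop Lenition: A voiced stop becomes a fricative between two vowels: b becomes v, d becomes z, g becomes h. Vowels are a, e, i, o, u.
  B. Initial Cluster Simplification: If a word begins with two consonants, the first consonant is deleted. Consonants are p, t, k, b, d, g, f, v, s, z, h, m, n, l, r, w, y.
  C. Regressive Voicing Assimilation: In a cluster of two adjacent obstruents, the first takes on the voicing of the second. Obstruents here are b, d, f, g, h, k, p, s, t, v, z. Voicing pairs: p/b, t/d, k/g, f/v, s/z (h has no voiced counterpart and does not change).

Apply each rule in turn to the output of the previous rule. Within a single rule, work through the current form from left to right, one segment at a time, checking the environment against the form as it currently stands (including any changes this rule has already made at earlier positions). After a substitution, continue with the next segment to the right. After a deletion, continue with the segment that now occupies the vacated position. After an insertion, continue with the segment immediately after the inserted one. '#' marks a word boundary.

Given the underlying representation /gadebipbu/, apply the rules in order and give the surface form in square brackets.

[gazevibbu]

A Stop Lenition: [gadebipbu] → [gazevipbu]
B Initial Cluster Simplification: no change — [gazevipbu]
C Regressive Voicing Assimilation: [gazevipbu] → [gazevibbu]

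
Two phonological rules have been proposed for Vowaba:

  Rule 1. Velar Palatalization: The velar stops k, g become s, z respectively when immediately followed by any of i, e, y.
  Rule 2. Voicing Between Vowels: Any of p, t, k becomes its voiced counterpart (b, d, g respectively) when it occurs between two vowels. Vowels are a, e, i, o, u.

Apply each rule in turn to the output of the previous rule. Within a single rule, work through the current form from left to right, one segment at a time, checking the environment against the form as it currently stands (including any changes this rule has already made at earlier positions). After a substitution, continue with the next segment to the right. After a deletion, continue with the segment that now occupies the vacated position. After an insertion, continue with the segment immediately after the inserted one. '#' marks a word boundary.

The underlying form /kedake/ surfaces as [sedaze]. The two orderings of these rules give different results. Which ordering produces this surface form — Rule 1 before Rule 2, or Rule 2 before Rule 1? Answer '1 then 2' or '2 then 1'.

Order 1 then 2:
  1 Velar Palatalization: [kedake] → [sedase]
  2 Voicing Between Vowels: no change — [sedase]
  result: [sedase]
Order 2 then 1:
  2 Voicing Between Vowels: [kedake] → [kedage]
  1 Velar Palatalization: [kedage] → [sedaze]
  result: [sedaze]

2 then 1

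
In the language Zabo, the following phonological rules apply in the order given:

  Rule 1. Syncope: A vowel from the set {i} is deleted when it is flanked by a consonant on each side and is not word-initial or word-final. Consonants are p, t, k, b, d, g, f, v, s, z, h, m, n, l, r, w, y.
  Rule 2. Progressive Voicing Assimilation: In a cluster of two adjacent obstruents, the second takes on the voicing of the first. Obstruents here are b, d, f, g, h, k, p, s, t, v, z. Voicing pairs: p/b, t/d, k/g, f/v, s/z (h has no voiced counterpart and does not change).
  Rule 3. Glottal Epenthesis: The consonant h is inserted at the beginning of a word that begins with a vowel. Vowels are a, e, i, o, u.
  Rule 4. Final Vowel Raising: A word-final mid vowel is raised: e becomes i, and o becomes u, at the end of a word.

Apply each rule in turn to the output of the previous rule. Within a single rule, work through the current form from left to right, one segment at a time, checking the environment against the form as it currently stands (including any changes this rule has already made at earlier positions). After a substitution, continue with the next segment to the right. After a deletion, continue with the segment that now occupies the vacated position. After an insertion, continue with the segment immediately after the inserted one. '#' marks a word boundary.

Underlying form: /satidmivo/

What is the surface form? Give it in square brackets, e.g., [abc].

Rule 1 Syncope: [satidmivo] → [satdmvo]
Rule 2 Progressive Voicing Assimilation: [satdmvo] → [sattmvo]
Rule 3 Glottal Epenthesis: no change — [sattmvo]
Rule 4 Final Vowel Raising: [sattmvo] → [sattmvu]

[sattmvu]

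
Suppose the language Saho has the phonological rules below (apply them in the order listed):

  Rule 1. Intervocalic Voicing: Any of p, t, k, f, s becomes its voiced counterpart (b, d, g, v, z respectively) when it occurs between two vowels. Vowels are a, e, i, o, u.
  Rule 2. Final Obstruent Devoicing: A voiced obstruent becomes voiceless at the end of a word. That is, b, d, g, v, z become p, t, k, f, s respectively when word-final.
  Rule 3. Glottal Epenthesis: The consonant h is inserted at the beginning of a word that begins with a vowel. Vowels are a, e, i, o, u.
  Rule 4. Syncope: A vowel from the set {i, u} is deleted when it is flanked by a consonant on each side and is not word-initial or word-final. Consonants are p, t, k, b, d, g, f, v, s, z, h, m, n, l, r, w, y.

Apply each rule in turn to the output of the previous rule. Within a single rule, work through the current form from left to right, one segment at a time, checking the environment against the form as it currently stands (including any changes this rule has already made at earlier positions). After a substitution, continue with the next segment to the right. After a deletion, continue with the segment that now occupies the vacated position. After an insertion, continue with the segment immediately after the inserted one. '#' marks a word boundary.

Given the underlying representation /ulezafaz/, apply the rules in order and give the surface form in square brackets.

Rule 1 Intervocalic Voicing: [ulezafaz] → [ulezavaz]
Rule 2 Final Obstruent Devoicing: [ulezavaz] → [ulezavas]
Rule 3 Glottal Epenthesis: [ulezavas] → [hulezavas]
Rule 4 Syncope: [hulezavas] → [hlezavas]

[hlezavas]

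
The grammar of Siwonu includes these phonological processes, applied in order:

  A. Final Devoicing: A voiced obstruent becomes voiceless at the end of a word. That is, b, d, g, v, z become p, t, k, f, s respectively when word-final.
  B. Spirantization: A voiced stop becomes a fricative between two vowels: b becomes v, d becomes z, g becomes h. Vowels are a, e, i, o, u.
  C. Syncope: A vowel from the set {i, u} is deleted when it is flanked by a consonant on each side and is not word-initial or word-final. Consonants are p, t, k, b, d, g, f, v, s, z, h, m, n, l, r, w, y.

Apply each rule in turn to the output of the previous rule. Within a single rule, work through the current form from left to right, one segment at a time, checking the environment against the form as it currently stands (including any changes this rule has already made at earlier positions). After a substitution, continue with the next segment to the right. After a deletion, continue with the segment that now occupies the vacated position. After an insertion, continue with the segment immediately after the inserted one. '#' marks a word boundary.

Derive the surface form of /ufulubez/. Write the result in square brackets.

A Final Devoicing: [ufulubez] → [ufulubes]
B Spirantization: [ufulubes] → [ufuluves]
C Syncope: [ufuluves] → [uflves]

[uflves]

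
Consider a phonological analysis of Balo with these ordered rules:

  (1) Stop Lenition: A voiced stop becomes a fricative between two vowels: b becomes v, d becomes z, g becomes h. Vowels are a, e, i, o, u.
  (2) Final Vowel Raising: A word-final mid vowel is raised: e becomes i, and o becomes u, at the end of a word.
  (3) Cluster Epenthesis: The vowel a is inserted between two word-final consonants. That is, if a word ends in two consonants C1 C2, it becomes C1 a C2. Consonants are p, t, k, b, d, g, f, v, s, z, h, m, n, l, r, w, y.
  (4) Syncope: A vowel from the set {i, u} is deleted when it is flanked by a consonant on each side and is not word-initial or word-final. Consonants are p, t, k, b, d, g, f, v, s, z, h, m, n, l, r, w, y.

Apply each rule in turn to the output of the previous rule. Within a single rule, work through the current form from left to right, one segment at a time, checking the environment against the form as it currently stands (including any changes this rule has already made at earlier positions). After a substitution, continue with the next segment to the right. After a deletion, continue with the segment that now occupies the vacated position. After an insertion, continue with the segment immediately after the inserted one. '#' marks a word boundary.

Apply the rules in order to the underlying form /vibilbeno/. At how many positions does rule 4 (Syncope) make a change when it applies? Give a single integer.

(1) Stop Lenition: [vibilbeno] → [vivilbeno]
(2) Final Vowel Raising: [vivilbeno] → [vivilbenu]
(3) Cluster Epenthesis: no change — [vivilbenu]
(4) Syncope: [vivilbenu] → [vvlbenu]
Rule 4 changed 2 position(s).

2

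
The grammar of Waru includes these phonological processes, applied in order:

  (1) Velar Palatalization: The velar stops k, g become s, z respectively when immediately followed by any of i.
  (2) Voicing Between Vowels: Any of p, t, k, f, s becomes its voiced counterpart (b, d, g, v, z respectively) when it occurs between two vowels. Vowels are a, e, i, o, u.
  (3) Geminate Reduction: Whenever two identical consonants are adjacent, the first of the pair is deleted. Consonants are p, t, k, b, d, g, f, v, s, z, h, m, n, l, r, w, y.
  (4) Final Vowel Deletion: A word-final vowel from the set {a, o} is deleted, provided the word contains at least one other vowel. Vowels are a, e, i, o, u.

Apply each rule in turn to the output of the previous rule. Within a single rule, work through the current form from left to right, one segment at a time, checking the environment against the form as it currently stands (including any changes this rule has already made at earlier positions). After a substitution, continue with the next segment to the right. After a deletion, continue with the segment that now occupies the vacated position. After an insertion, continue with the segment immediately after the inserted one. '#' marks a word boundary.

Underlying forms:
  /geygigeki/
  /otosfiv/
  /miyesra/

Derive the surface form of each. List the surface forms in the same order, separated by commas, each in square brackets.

/geygigeki/:
  (1) Velar Palatalization: [geygigeki] → [geyzigesi]
  (2) Voicing Between Vowels: [geyzigesi] → [geyzigezi]
  (3) Geminate Reduction: no change — [geyzigezi]
  (4) Final Vowel Deletion: no change — [geyzigezi]
/otosfiv/:
  (1) Velar Palatalization: no change — [otosfiv]
  (2) Voicing Between Vowels: [otosfiv] → [odosfiv]
  (3) Geminate Reduction: no change — [odosfiv]
  (4) Final Vowel Deletion: no change — [odosfiv]
/miyesra/:
  (1) Velar Palatalization: no change — [miyesra]
  (2) Voicing Between Vowels: no change — [miyesra]
  (3) Geminate Reduction: no change — [miyesra]
  (4) Final Vowel Deletion: [miyesra] → [miyesr]

[geyzigezi], [odosfiv], [miyesr]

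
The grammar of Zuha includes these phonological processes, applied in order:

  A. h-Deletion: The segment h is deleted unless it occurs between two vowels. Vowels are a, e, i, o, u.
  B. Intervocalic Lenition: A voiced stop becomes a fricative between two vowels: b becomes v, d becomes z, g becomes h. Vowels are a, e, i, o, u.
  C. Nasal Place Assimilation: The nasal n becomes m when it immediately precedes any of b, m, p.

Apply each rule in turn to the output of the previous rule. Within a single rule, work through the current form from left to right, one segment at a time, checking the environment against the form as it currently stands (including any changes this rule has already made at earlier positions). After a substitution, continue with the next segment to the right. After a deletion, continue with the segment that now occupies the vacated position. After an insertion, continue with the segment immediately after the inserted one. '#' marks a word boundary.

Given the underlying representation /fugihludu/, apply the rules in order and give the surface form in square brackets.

A h-Deletion: [fugihludu] → [fugiludu]
B Intervocalic Lenition: [fugiludu] → [fuhiluzu]
C Nasal Place Assimilation: no change — [fuhiluzu]

[fuhiluzu]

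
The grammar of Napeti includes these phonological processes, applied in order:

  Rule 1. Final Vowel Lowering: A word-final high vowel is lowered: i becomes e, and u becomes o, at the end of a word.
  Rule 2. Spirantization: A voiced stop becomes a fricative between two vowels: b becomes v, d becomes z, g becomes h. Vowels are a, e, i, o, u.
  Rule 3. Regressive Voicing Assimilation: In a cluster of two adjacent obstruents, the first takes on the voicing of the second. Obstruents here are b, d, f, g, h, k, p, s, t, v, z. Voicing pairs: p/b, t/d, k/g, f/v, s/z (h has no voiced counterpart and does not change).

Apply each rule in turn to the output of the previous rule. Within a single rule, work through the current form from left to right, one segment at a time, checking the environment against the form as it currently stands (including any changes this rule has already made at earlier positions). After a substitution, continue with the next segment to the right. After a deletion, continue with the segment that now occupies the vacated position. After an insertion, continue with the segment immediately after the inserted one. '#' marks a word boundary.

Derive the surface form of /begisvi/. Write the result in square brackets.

[behizve]

Rule 1 Final Vowel Lowering: [begisvi] → [begisve]
Rule 2 Spirantization: [begisve] → [behisve]
Rule 3 Regressive Voicing Assimilation: [behisve] → [behizve]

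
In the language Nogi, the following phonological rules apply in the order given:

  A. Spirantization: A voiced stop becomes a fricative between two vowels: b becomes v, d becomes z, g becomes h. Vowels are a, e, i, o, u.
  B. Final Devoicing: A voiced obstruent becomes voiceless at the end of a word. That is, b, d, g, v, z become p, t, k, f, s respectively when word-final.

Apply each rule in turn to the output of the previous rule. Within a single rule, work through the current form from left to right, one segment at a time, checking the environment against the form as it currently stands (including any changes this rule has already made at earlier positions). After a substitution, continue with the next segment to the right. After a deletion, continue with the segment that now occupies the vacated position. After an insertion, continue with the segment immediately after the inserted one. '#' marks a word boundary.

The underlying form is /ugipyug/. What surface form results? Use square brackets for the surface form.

[uhipyuk]

A Spirantization: [ugipyug] → [uhipyug]
B Final Devoicing: [uhipyug] → [uhipyuk]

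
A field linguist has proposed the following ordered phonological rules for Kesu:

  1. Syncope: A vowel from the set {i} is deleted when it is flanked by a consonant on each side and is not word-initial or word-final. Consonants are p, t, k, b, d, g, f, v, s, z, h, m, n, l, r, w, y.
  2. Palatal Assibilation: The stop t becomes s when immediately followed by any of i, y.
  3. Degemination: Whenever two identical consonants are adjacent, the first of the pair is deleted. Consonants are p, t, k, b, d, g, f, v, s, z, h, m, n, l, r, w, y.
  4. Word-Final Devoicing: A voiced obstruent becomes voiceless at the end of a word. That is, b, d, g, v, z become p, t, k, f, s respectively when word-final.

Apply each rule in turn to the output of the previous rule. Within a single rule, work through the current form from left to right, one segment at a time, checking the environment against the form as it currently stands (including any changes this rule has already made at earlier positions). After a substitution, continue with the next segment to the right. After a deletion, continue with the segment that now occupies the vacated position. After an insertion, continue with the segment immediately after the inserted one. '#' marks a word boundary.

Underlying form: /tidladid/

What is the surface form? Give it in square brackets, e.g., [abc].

[tdlat]

1 Syncope: [tidladid] → [tdladd]
2 Palatal Assibilation: no change — [tdladd]
3 Degemination: [tdladd] → [tdlad]
4 Word-Final Devoicing: [tdlad] → [tdlat]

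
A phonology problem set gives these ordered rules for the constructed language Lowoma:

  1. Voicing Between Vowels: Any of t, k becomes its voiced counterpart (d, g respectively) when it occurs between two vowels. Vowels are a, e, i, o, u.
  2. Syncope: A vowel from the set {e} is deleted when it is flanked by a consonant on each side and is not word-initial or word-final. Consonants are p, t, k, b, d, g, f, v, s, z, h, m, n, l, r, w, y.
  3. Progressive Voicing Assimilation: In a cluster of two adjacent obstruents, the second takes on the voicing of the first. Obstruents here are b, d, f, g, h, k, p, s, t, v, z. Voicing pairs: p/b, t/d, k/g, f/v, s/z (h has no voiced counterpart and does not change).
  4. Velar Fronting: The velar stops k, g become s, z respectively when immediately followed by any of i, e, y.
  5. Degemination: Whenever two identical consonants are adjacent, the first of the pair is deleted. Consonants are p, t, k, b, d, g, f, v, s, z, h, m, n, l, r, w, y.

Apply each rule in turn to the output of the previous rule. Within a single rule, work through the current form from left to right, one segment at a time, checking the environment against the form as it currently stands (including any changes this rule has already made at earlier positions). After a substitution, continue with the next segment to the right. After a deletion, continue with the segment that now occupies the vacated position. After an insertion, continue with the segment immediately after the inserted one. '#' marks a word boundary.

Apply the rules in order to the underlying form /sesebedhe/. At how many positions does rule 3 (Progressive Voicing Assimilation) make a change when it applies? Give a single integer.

1 Voicing Between Vowels: no change — [sesebedhe]
2 Syncope: [sesebedhe] → [ssbdhe]
3 Progressive Voicing Assimilation: [ssbdhe] → [sspthe]
4 Velar Fronting: no change — [sspthe]
5 Degemination: [sspthe] → [spthe]
Rule 3 changed 2 position(s).

2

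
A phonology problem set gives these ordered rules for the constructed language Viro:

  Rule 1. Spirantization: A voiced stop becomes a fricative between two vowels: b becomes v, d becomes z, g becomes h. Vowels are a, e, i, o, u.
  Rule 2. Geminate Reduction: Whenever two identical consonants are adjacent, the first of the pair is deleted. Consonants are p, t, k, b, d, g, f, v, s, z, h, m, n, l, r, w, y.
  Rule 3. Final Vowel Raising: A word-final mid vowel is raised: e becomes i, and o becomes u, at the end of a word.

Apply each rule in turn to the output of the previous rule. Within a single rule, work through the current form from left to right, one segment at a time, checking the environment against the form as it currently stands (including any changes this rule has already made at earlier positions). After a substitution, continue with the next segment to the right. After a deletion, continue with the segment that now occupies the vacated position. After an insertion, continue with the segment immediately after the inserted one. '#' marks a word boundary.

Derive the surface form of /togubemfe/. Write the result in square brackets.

[tohuvemfi]

Rule 1 Spirantization: [togubemfe] → [tohuvemfe]
Rule 2 Geminate Reduction: no change — [tohuvemfe]
Rule 3 Final Vowel Raising: [tohuvemfe] → [tohuvemfi]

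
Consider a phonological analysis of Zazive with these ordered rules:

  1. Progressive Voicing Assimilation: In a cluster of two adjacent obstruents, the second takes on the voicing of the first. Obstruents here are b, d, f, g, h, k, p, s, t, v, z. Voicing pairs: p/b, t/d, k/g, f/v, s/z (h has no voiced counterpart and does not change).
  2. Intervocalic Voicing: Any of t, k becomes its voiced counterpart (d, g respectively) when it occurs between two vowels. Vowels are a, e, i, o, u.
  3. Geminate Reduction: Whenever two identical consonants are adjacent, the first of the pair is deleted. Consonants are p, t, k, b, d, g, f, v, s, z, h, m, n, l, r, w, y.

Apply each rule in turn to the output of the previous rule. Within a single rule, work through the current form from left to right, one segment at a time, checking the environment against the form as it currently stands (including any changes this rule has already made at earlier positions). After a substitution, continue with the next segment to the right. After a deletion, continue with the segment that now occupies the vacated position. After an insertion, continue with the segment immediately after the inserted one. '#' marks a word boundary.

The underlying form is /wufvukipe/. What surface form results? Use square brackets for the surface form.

1 Progressive Voicing Assimilation: [wufvukipe] → [wuffukipe]
2 Intervocalic Voicing: [wuffukipe] → [wuffugipe]
3 Geminate Reduction: [wuffugipe] → [wufugipe]

[wufugipe]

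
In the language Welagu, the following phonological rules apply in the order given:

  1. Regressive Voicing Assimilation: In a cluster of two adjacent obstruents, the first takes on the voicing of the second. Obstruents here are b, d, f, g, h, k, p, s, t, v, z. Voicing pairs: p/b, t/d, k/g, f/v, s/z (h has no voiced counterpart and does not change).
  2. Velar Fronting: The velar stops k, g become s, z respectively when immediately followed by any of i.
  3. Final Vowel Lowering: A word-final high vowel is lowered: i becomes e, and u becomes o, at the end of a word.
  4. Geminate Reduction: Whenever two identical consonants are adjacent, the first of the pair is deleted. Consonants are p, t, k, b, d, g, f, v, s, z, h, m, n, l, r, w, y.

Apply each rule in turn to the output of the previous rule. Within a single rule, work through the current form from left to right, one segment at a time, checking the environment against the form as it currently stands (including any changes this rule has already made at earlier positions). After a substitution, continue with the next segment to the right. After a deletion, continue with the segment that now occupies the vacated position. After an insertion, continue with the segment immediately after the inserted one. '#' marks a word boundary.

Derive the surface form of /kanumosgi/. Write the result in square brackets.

[kanumoze]

1 Regressive Voicing Assimilation: [kanumosgi] → [kanumozgi]
2 Velar Fronting: [kanumozgi] → [kanumozzi]
3 Final Vowel Lowering: [kanumozzi] → [kanumozze]
4 Geminate Reduction: [kanumozze] → [kanumoze]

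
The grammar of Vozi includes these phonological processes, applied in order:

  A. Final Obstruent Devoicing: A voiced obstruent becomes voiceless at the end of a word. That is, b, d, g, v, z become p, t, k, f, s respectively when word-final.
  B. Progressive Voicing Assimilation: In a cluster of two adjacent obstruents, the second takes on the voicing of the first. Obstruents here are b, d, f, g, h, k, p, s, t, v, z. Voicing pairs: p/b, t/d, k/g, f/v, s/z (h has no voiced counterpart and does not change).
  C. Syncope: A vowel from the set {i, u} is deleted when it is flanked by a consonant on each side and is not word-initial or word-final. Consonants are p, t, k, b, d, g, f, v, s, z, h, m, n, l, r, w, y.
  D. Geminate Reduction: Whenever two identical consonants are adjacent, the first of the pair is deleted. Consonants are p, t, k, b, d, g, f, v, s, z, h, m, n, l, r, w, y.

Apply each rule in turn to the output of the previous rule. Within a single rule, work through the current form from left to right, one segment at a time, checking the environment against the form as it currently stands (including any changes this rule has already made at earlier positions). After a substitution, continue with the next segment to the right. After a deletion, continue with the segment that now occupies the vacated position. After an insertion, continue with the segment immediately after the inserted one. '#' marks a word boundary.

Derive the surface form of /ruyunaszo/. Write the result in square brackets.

A Final Obstruent Devoicing: no change — [ruyunaszo]
B Progressive Voicing Assimilation: [ruyunaszo] → [ruyunasso]
C Syncope: [ruyunasso] → [rynasso]
D Geminate Reduction: [rynasso] → [rynaso]

[rynaso]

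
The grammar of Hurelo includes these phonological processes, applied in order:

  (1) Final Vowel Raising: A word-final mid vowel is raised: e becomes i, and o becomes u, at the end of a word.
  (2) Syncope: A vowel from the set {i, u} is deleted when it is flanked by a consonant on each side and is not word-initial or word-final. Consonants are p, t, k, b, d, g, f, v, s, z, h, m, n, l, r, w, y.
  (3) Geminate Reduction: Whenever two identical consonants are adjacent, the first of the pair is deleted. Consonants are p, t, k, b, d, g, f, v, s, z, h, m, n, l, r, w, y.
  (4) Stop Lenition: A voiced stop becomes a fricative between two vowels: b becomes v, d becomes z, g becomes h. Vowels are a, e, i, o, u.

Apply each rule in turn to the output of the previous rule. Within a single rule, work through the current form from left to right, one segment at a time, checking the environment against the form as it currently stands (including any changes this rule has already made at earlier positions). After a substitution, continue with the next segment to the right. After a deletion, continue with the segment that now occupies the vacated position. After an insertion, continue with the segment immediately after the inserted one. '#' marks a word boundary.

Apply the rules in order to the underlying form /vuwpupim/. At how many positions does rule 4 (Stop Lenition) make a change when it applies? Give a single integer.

0

(1) Final Vowel Raising: no change — [vuwpupim]
(2) Syncope: [vuwpupim] → [vwppm]
(3) Geminate Reduction: [vwppm] → [vwpm]
(4) Stop Lenition: no change — [vwpm]
Rule 4 changed 0 position(s).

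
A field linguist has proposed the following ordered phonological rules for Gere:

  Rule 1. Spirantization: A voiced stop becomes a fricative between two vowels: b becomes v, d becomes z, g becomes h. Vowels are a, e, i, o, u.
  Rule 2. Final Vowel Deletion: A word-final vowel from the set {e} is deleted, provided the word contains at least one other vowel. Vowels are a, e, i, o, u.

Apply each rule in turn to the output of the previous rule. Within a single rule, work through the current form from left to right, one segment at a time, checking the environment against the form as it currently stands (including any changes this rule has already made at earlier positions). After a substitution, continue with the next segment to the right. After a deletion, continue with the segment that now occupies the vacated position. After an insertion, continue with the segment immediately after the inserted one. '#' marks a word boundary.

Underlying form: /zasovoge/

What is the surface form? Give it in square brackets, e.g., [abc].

Rule 1 Spirantization: [zasovoge] → [zasovohe]
Rule 2 Final Vowel Deletion: [zasovohe] → [zasovoh]

[zasovoh]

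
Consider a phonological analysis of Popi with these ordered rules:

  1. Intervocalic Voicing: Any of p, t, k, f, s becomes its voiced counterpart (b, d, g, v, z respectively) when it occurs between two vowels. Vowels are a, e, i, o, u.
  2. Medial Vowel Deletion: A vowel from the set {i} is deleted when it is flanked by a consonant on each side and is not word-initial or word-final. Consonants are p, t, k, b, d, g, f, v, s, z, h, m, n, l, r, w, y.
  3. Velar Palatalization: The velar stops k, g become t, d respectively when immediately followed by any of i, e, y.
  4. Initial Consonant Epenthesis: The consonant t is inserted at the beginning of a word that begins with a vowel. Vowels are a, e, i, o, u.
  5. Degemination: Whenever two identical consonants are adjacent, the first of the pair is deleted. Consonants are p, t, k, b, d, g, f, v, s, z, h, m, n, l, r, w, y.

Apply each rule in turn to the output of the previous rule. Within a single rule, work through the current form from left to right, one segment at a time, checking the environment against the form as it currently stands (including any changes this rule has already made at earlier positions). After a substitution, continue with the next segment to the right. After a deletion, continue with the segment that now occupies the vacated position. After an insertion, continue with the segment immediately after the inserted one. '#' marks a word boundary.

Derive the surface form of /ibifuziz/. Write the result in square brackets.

1 Intervocalic Voicing: [ibifuziz] → [ibivuziz]
2 Medial Vowel Deletion: [ibivuziz] → [ibvuzz]
3 Velar Palatalization: no change — [ibvuzz]
4 Initial Consonant Epenthesis: [ibvuzz] → [tibvuzz]
5 Degemination: [tibvuzz] → [tibvuz]

[tibvuz]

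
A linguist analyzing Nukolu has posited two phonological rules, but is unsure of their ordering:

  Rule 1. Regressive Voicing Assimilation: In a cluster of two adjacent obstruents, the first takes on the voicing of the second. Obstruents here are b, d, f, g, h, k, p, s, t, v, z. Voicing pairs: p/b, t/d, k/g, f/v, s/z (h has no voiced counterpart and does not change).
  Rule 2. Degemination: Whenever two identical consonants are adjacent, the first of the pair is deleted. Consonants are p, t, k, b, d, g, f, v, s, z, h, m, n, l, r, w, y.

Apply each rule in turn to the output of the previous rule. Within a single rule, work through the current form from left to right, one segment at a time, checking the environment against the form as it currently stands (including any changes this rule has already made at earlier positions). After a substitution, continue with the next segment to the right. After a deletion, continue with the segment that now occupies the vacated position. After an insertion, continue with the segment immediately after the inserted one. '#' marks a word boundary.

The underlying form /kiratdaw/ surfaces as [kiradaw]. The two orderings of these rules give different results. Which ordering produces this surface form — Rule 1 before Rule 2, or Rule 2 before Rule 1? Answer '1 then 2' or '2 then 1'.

Order 1 then 2:
  1 Regressive Voicing Assimilation: [kiratdaw] → [kiraddaw]
  2 Degemination: [kiraddaw] → [kiradaw]
  result: [kiradaw]
Order 2 then 1:
  2 Degemination: no change — [kiratdaw]
  1 Regressive Voicing Assimilation: [kiratdaw] → [kiraddaw]
  result: [kiraddaw]

1 then 2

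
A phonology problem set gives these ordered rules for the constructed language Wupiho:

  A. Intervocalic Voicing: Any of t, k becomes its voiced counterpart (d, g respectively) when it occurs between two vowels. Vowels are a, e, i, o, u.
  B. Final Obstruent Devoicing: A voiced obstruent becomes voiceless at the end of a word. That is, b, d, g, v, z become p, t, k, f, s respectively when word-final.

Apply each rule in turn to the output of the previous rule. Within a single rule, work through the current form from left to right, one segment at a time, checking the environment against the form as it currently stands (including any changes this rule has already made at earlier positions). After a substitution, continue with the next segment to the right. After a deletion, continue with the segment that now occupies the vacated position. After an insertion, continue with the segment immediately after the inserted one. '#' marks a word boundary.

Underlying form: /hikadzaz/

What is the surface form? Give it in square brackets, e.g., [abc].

[higadzas]

A Intervocalic Voicing: [hikadzaz] → [higadzaz]
B Final Obstruent Devoicing: [higadzaz] → [higadzas]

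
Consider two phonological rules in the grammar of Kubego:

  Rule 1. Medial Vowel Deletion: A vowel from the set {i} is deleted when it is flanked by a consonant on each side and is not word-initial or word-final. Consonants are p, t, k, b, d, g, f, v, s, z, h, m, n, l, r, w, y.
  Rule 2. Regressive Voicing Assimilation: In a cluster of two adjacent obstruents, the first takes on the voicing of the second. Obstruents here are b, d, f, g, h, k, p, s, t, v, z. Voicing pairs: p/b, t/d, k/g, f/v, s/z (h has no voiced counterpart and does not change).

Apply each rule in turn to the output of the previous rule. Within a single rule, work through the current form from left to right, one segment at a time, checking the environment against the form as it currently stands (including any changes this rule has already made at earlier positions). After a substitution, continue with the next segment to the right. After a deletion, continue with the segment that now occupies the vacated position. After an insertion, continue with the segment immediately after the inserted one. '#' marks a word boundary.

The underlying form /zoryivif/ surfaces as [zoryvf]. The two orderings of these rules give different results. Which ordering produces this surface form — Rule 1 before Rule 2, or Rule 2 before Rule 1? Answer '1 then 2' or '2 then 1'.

2 then 1

Order 1 then 2:
  1 Medial Vowel Deletion: [zoryivif] → [zoryvf]
  2 Regressive Voicing Assimilation: [zoryvf] → [zoryff]
  result: [zoryff]
Order 2 then 1:
  2 Regressive Voicing Assimilation: no change — [zoryivif]
  1 Medial Vowel Deletion: [zoryivif] → [zoryvf]
  result: [zoryvf]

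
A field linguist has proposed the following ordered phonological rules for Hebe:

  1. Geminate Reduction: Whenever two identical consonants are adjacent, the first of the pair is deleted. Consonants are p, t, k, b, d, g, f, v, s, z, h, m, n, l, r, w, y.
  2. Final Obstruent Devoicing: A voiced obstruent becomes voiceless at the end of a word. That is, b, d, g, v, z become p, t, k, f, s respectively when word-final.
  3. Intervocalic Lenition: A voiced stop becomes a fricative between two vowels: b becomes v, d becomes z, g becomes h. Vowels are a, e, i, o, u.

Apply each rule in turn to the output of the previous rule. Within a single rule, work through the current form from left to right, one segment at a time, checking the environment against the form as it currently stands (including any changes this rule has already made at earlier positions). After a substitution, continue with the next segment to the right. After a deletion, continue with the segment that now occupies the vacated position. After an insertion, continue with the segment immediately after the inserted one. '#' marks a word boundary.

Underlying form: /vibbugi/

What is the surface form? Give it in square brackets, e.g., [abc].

1 Geminate Reduction: [vibbugi] → [vibugi]
2 Final Obstruent Devoicing: no change — [vibugi]
3 Intervocalic Lenition: [vibugi] → [vivuhi]

[vivuhi]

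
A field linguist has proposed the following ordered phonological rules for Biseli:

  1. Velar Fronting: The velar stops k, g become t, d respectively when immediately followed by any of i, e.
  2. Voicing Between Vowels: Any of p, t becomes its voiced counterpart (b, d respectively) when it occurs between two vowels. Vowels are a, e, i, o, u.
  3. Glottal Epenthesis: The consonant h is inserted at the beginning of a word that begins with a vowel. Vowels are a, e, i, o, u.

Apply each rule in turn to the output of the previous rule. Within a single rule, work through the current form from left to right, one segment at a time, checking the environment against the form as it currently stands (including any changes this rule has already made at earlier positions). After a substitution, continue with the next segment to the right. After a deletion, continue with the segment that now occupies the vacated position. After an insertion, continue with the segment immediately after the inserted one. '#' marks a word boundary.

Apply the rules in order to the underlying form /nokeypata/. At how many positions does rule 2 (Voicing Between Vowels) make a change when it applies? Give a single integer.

1 Velar Fronting: [nokeypata] → [noteypata]
2 Voicing Between Vowels: [noteypata] → [nodeypada]
3 Glottal Epenthesis: no change — [nodeypada]
Rule 2 changed 2 position(s).

2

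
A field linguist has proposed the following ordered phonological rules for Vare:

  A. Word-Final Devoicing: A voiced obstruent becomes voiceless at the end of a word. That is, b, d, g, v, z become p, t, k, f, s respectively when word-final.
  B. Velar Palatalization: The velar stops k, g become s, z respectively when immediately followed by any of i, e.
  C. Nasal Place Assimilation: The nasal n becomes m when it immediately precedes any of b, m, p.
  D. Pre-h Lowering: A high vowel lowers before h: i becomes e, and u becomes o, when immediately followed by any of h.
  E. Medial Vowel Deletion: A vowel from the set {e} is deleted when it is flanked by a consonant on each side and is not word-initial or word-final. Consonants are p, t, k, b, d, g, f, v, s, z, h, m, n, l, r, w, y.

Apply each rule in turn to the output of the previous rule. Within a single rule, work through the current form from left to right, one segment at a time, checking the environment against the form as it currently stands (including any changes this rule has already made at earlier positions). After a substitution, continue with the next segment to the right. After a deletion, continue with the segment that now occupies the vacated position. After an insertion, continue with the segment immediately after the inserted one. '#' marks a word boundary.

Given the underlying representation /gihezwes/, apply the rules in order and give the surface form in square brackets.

A Word-Final Devoicing: no change — [gihezwes]
B Velar Palatalization: [gihezwes] → [zihezwes]
C Nasal Place Assimilation: no change — [zihezwes]
D Pre-h Lowering: [zihezwes] → [zehezwes]
E Medial Vowel Deletion: [zehezwes] → [zhzws]

[zhzws]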